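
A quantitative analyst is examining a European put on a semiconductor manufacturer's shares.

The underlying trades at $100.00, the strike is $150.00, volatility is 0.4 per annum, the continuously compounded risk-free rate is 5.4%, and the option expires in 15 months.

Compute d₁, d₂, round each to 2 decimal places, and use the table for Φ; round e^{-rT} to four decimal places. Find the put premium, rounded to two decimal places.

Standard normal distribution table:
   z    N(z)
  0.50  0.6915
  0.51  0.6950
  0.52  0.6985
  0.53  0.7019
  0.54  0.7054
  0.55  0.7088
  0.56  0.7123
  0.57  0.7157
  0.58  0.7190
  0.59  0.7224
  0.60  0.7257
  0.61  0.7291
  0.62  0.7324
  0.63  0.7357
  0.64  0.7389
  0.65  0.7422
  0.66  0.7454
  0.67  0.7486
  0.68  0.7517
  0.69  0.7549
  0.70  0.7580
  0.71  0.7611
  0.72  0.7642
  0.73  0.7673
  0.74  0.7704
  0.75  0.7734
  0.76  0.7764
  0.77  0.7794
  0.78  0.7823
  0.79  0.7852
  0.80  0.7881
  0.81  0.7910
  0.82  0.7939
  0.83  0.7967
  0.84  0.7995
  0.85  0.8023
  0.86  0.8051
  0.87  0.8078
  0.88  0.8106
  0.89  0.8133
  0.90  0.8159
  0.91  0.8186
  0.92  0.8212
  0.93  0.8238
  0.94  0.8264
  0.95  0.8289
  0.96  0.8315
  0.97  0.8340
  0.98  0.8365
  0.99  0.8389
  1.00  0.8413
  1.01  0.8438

$47.09

T = 1.25;  σ√T = 0.4472
d₁ = [ln(100/150) + (0.054 + ½·0.4²)·1.25] / (σ√T) = (-0.4055 + 0.1675) / 0.4472 = -0.5321 ≈ -0.53
d₂ = -0.5321 − 0.4472 = -0.9793 ≈ -0.98
exp(−rT) = exp(−0.054·1.25) = 0.9347
N(−d₂) = N(0.98) = 0.8365;  N(−d₁) = N(0.53) = 0.7019
P = 150·0.9347·0.8365 − 100·0.7019 = 117.2815 − 70.1900 = 47.0915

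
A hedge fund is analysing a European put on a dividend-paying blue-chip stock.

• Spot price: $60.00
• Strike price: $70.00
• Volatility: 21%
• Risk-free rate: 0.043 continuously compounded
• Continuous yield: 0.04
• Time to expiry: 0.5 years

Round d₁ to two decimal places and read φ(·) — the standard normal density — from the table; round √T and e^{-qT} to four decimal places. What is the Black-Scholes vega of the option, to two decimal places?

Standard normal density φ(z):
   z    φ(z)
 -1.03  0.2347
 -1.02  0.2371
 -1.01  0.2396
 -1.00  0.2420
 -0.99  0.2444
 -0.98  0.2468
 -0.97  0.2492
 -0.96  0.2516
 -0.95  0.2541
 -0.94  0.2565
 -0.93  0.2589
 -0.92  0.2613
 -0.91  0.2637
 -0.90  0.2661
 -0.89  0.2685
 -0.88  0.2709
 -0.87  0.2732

σ√T = 0.21 × 0.7071 = 0.1485
d₁ = [ln(60/70) + (0.043 − 0.04 + 0.21²/2)·0.5] / 0.1485 = [-0.1542 + 0.0125] / 0.1485 = -0.9538 → -0.95
√T = √0.5 = 0.7071
φ(d₁) = φ(-0.95) = 0.2541
e^(−qT) = e^(−0.04·0.5) = 0.9802
vega = S·e^(−qT)·φ(d₁)·√T = 60·0.9802·0.2541·0.7071 = 10.5670

10.57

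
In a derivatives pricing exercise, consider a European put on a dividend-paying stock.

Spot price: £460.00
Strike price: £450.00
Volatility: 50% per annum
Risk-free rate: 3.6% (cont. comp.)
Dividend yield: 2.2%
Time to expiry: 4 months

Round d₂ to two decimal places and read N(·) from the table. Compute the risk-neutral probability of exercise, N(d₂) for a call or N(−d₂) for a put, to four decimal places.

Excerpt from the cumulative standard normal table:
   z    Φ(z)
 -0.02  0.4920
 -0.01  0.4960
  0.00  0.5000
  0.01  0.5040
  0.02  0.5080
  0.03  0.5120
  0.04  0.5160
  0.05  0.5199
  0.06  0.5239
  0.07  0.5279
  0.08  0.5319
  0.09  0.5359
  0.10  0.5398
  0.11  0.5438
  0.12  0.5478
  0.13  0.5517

0.5199

T = 0.3333;  σ√T = 0.2887
ln(S/K) + (r − q + σ²/2)T = ln(460/450) + (0.036 − 0.022 + 0.5²/2)·0.3333 = 0.0220 + 0.0463 = 0.0683
d₁ = 0.0683 / 0.2887 = 0.2366 → 0.24
d₂ = d₁ − σ√T = 0.2366 − 0.2887 = -0.0520 → -0.05
Risk-neutral Pr[S_T < K] = N(−d₂) = N(0.05) = 0.5199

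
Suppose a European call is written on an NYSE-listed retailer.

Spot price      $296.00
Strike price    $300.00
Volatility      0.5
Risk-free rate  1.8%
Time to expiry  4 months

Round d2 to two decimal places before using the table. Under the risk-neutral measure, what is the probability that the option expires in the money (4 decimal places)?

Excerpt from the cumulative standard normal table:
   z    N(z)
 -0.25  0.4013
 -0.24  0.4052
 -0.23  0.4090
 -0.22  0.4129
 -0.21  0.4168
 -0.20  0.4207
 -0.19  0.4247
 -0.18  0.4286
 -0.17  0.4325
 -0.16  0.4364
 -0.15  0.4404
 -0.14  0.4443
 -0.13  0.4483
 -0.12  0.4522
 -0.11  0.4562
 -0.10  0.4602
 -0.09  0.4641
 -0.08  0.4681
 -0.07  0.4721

σ√T = 0.5·√0.3333 = 0.2887
d₁ = [ln(296/300) + (0.018 + ½·0.5²)·0.3333] / (σ√T) = (-0.0134 + 0.0477) / 0.2887 = 0.1186 → 0.12
d₂ = 0.1186 − 0.2887 = -0.1701 → -0.17
Pr(exercise) under Q = N(d₂) = 0.4325

0.4325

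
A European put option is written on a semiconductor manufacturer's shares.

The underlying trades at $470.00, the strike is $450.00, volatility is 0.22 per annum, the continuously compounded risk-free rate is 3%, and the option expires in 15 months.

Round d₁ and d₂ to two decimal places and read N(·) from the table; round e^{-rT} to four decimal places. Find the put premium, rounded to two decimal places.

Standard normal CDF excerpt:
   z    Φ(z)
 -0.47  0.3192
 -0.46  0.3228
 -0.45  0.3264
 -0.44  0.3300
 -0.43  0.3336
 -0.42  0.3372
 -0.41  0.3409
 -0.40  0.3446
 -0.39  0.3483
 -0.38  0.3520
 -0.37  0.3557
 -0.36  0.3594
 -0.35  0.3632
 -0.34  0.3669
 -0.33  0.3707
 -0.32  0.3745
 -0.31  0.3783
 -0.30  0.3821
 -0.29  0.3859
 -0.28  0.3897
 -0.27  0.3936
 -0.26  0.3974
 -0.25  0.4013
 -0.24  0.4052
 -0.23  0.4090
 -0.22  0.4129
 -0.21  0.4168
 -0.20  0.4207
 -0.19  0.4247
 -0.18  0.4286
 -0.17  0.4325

$27.25

σ√T = 0.22 × 1.1180 = 0.2460
d₁ = [ln(470/450) + (0.03 + 0.22²/2)·1.25] / 0.2460 = [0.0435 + 0.0678] / 0.2460 = 0.4522 ≈ 0.45
d₂ = d₁ − σ√T = 0.4522 − 0.2460 = 0.2063 ≈ 0.21
e^(−rT) = e^(−0.03·1.25) = 0.9632
P = 450·0.9632·N(-0.21) − 470·N(-0.45) = 450·0.9632·0.4168 − 470·0.3264 = 180.6578 − 153.4080 = 27.2498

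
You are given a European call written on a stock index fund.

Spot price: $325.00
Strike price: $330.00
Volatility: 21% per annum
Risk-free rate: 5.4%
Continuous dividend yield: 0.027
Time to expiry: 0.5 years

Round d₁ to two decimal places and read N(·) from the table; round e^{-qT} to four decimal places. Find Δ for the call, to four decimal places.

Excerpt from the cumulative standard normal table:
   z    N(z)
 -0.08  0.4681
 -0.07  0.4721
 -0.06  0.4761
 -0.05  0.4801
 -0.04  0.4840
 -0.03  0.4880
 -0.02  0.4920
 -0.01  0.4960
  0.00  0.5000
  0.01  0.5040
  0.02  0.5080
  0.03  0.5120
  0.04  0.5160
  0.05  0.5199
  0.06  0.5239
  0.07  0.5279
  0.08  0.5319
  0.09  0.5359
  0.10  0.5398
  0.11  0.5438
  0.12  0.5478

0.5169

σ√T = 0.21 × 0.7071 = 0.1485
d₁ = [ln(325/330) + (0.054 − 0.027 + 0.21²/2)·0.5] / 0.1485 = [-0.0153 + 0.0245] / 0.1485 = 0.0623 ≈ 0.06
N(d₁) = N(0.06) = 0.5239
Δ_call = exp(−qT)·N(d₁) = 0.9866·0.5239 = 0.5169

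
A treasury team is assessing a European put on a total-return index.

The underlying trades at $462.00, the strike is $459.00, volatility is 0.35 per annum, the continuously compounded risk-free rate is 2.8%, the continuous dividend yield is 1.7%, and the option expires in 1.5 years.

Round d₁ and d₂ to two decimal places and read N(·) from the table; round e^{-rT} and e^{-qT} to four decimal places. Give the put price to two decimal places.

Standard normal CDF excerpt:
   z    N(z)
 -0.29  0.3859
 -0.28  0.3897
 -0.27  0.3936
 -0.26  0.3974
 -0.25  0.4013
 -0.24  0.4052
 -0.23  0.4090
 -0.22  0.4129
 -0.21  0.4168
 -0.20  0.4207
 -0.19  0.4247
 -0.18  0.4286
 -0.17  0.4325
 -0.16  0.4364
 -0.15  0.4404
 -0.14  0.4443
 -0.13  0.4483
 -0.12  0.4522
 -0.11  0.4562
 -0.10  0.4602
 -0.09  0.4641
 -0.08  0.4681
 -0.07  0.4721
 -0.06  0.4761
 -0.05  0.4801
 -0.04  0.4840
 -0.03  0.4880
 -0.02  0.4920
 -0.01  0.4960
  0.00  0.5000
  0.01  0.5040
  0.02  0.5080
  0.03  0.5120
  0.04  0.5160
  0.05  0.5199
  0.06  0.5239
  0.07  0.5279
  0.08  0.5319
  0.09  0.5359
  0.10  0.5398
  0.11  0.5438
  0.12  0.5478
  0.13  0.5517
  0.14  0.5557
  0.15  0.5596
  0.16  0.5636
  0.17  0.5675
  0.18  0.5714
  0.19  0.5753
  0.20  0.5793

$70.80

σ√T = 0.35 × 1.2247 = 0.4287
ln(S/K) + (r − q + σ²/2)T = ln(462/459) + (0.028 − 0.017 + 0.35²/2)·1.5 = 0.0065 + 0.1084 = 0.1149
d₁ = 0.1149 / 0.4287 = 0.2680 which rounds to 0.27
d₂ = d₁ − σ√T = 0.2680 − 0.4287 = -0.1606 which rounds to -0.16
exp(−qT) = exp(−0.017·1.5) = 0.9748;  exp(−rT) = exp(−0.028·1.5) = 0.9589
P = 459·0.9589·N(0.16) − 462·0.9748·N(-0.27) = 459·0.9589·0.5636 − 462·0.9748·0.3936 = 248.0601 − 177.2608 = 70.7994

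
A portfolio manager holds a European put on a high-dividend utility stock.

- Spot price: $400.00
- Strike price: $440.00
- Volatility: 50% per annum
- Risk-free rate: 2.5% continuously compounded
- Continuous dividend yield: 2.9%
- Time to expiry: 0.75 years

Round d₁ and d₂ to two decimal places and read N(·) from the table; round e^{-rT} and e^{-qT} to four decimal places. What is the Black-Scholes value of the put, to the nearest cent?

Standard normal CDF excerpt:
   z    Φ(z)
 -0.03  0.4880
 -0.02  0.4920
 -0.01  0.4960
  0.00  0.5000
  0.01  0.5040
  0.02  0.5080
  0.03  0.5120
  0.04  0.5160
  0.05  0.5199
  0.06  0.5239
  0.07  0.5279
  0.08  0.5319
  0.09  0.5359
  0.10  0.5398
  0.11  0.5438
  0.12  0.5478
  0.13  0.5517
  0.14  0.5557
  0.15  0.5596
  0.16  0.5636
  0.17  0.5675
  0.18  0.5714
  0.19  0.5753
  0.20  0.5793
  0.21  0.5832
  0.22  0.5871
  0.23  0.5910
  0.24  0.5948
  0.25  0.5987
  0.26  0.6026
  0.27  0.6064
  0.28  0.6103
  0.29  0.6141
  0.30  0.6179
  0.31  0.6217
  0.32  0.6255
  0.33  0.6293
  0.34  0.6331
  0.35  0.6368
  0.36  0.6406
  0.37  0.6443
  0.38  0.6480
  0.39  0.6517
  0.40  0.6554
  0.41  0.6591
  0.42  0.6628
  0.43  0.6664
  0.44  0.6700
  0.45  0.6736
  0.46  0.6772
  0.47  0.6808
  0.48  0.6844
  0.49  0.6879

σ√T = 0.5 × 0.8660 = 0.4330
d₁ = [ln(400/440) + (0.025 − 0.029 + 0.5²/2)·0.75] / 0.4330 = [-0.0953 + 0.0907] / 0.4330 = -0.0105 ⇒ -0.01
d₂ = d₁ − σ√T = -0.0105 − 0.4330 = -0.4435 ⇒ -0.44
exp(−qT) = exp(−0.029·0.75) = 0.9785;  exp(−rT) = exp(−0.025·0.75) = 0.9814
N(−d₂) = N(0.44) = 0.6700;  N(−d₁) = N(0.01) = 0.5040
P = 440·0.9814·0.6700 − 400·0.9785·0.5040 = 289.3167 − 197.2656 = 92.0511

$92.05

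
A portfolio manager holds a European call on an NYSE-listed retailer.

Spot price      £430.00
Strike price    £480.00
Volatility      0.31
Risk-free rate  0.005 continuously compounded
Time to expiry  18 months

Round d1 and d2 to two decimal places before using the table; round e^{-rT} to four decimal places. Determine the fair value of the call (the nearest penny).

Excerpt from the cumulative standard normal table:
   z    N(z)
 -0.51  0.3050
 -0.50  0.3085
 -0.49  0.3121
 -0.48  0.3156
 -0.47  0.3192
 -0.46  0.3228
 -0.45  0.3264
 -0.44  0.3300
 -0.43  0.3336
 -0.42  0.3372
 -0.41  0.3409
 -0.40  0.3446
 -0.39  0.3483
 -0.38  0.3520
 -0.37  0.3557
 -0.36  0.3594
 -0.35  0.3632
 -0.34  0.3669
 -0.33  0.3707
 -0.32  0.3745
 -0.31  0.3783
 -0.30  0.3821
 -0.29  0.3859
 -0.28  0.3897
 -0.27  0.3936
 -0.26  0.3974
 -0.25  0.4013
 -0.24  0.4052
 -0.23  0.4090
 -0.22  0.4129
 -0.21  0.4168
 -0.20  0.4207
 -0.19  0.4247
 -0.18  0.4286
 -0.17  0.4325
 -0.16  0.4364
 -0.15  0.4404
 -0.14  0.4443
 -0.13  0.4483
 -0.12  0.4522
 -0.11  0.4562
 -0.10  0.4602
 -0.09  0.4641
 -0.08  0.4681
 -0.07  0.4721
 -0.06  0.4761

£47.50

σ√T = 0.31 × 1.2247 = 0.3797
ln(S/K) + (r + σ²/2)T = ln(430/480) + (0.005 + 0.31²/2)·1.5 = -0.1100 + 0.0796 = -0.0304
d₁ = -0.0304 / 0.3797 = -0.0801 ≈ -0.08
d₂ = d₁ − σ√T = -0.0801 − 0.3797 = -0.4598 ≈ -0.46
exp(−rT) = exp(−0.005·1.5) = 0.9925
N(d₁) = N(-0.08) = 0.4681;  N(d₂) = N(-0.46) = 0.3228
C = 430·0.4681 − 480·0.9925·0.3228 = 201.2830 − 153.7819 = 47.5011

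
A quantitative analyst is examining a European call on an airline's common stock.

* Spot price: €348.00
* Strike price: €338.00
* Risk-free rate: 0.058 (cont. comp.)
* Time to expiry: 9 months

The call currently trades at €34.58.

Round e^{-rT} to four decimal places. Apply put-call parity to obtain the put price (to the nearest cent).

exp(−rT) = exp(−0.058·0.75) = 0.9574
Put-call parity: C − P = S − K·e^(−rT) = 348 − 338·0.9574 = 348 − 323.6012 = 24.3988
P = C − (C − P) = 34.58 − (24.3988) = 10.1812

€10.18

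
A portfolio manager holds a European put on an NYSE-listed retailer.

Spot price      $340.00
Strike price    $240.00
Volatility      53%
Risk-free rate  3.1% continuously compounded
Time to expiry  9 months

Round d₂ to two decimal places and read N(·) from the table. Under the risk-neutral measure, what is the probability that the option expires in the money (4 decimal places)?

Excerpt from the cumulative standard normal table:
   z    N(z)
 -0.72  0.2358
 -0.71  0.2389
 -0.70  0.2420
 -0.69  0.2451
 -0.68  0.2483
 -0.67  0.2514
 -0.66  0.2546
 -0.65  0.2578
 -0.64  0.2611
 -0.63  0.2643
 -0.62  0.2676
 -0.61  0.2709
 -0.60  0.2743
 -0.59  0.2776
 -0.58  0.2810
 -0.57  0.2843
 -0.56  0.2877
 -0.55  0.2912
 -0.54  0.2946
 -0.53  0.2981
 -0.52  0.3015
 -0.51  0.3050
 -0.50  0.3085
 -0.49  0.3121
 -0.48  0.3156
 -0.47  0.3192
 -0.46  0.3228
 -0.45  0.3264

0.2810

T = 0.75;  σ√T = 0.4590
d₁ = [ln(340/240) + (0.031 + 0.53²/2)·0.75] / 0.4590 = [0.3483 + 0.1286] / 0.4590 = 1.0390 ≈ 1.04
d₂ = d₁ − σ√T = 1.0390 − 0.4590 = 0.5800 ≈ 0.58
Pr(exercise) under Q = N(−d₂) = N(-0.58) = 0.2810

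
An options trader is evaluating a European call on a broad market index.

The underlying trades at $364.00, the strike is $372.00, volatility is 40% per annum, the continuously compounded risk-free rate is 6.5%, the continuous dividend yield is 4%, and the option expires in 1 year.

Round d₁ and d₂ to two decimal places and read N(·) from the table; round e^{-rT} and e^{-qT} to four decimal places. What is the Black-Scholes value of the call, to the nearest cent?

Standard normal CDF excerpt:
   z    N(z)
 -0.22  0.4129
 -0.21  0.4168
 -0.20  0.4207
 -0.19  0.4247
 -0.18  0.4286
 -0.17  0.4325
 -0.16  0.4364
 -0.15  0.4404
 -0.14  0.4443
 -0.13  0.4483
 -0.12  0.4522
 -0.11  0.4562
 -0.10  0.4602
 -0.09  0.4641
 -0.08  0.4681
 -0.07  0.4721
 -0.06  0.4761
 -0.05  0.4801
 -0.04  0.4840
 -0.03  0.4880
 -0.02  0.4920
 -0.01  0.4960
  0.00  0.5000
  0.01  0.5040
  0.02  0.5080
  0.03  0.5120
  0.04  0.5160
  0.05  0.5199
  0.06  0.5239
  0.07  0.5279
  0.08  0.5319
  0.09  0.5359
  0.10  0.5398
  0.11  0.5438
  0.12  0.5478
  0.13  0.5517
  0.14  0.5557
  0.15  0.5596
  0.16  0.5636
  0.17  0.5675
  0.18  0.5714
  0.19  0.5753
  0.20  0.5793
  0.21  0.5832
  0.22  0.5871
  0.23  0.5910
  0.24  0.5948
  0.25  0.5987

$55.91

σ√T = 0.4·√1 = 0.4000
d₁ = [ln(364/372) + (0.065 − 0.04 + ½·0.4²)·1] / (σ√T) = (-0.0217 + 0.1050) / 0.4000 = 0.2082 → 0.21
d₂ = 0.2082 − 0.4000 = -0.1918 → -0.19
exp(−qT) = exp(−0.04·1) = 0.9608;  exp(−rT) = exp(−0.065·1) = 0.9371
C = 364·0.9608·N(0.21) − 372·0.9371·N(-0.19) = 364·0.9608·0.5832 − 372·0.9371·0.4247 = 203.9632 − 148.0509 = 55.9123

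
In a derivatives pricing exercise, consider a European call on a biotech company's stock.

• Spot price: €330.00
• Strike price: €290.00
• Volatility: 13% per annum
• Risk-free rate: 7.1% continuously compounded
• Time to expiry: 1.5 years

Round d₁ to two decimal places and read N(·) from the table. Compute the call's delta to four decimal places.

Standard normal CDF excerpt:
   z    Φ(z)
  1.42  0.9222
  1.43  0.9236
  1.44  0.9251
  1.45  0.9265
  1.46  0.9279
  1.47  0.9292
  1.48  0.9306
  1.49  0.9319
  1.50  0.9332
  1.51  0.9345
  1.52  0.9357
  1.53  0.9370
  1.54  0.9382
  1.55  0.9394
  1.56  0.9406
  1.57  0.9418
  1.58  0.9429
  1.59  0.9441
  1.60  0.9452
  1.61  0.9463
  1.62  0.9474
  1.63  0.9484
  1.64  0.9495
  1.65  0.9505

0.9406

T = 1.5;  σ√T = 0.1592
d₁ = [ln(330/290) + (0.071 + ½·0.13²)·1.5] / (σ√T) = (0.1292 + 0.1192) / 0.1592 = 1.5601 → 1.56
N(d₁) = N(1.56) = 0.9406
Δ_call = N(d₁) = 0.9406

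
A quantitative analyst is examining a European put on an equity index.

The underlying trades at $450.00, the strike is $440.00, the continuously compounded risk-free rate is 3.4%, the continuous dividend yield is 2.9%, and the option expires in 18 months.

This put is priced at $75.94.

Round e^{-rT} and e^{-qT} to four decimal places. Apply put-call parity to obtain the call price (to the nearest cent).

$88.64

e^(−qT) = e^(−0.029·1.5) = 0.9574;  e^(−rT) = e^(−0.034·1.5) = 0.9503
Put-call parity: C − P = S·e^(−qT) − K·e^(−rT) = 450·0.9574 − 440·0.9503 = 430.8300 − 418.1320 = 12.6980
C = P + (C − P) = 75.94 + (12.6980) = 88.6380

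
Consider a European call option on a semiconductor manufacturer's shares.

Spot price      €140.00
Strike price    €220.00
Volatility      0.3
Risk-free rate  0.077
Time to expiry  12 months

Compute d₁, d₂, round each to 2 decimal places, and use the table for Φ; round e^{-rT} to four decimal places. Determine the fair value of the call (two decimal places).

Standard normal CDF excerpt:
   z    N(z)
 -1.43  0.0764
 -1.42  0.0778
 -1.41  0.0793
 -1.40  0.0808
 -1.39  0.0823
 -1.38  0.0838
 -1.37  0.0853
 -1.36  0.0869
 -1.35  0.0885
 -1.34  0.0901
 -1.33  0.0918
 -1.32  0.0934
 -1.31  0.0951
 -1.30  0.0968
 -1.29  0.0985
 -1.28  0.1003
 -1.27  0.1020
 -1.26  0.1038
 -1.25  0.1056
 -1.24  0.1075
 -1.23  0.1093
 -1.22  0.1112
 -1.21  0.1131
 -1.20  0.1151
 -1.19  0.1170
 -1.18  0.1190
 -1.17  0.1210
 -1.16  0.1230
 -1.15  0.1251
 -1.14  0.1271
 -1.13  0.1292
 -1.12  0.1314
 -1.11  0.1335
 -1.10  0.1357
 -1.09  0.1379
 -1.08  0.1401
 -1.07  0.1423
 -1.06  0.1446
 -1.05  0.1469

σ√T = 0.3 × 1.0000 = 0.3000
d₁ = [ln(140/220) + (0.077 + 0.3²/2)·1] / 0.3000 = [-0.4520 + 0.1220] / 0.3000 = -1.1000 which rounds to -1.10
d₂ = d₁ − σ√T = -1.1000 − 0.3000 = -1.4000 which rounds to -1.40
e^(−rT) = e^(−0.077·1) = 0.9259
N(d₁) = N(-1.10) = 0.1357;  N(d₂) = N(-1.40) = 0.0808
C = 140·0.1357 − 220·0.9259·0.0808 = 18.9980 − 16.4588 = 2.5392

€2.54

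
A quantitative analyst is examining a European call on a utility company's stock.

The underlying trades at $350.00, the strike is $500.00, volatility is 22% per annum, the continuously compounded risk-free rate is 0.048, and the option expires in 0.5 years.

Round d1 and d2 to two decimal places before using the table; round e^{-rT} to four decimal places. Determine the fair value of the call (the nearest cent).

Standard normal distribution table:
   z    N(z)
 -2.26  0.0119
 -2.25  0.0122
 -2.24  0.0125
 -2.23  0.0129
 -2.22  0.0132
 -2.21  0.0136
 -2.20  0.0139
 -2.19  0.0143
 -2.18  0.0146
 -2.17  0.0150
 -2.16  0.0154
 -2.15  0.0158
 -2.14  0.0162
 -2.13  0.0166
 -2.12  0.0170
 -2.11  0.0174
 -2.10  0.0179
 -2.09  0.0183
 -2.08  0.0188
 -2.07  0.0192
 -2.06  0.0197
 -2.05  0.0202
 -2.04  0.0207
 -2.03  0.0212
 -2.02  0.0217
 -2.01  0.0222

$0.45

T = 0.5;  σ√T = 0.1556
d₁ = [ln(350/500) + (0.048 + 0.22²/2)·0.5] / 0.1556 = [-0.3567 + 0.0361] / 0.1556 = -2.0607 → -2.06
d₂ = d₁ − σ√T = -2.0607 − 0.1556 = -2.2163 → -2.22
e^(−rT) = e^(−0.048·0.5) = 0.9763
C = 350·N(-2.06) − 500·0.9763·N(-2.22) = 350·0.0197 − 500·0.9763·0.0132 = 6.8950 − 6.4436 = 0.4514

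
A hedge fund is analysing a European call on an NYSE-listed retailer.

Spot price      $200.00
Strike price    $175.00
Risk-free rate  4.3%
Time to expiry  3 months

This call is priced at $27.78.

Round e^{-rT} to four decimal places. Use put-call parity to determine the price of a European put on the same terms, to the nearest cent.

e^(−rT) = e^(−0.043·0.25) = 0.9893
Put-call parity: C − P = S − K·e^(−rT) = 200 − 175·0.9893 = 200 − 173.1275 = 26.8725
P = C − (C − P) = 27.78 − (26.8725) = 0.9075

$0.91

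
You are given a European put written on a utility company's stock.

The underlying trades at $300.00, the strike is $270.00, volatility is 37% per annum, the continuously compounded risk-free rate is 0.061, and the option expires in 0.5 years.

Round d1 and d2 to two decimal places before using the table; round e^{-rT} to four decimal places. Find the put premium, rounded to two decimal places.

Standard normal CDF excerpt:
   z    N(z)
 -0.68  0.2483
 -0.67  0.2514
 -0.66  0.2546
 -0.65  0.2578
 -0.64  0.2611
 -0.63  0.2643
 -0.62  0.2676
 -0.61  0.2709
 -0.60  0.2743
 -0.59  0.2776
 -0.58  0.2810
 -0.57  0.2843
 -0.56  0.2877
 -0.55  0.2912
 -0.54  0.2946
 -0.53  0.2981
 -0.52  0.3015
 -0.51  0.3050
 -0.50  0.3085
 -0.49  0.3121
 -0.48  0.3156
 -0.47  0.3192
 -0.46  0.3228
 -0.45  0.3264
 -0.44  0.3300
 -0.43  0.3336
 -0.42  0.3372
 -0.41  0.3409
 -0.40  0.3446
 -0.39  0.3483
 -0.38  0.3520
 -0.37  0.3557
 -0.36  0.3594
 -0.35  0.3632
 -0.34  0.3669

$13.88

σ√T = 0.37 × 0.7071 = 0.2616
d₁ = [ln(300/270) + (0.061 + ½·0.37²)·0.5] / (σ√T) = (0.1054 + 0.0647) / 0.2616 = 0.6501 which rounds to 0.65
d₂ = 0.6501 − 0.2616 = 0.3885 which rounds to 0.39
e^(−rT) = e^(−0.061·0.5) = 0.9700
N(−d₂) = N(-0.39) = 0.3483;  N(−d₁) = N(-0.65) = 0.2578
P = 270·0.9700·0.3483 − 300·0.2578 = 91.2198 − 77.3400 = 13.8798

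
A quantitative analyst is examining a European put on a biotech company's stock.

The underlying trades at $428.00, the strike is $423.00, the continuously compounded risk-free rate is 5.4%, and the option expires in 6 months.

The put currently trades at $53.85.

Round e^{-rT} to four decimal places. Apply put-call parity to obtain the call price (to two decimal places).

e^(−rT) = e^(−0.054·0.5) = 0.9734
Put-call parity: C − P = S − K·e^(−rT) = 428 − 423·0.9734 = 428 − 411.7482 = 16.2518
C = P + (C − P) = 53.85 + (16.2518) = 70.1018

$70.10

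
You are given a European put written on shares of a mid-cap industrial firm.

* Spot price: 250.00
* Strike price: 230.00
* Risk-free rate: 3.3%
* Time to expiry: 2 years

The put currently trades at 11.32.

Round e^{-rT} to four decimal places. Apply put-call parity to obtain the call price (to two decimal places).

e^(−rT) = e^(−0.033·2) = 0.9361
Put-call parity: C − P = S − K·e^(−rT) = 250 − 230·0.9361 = 250 − 215.3030 = 34.6970
C = P + (C − P) = 11.32 + (34.6970) = 46.0170

46.02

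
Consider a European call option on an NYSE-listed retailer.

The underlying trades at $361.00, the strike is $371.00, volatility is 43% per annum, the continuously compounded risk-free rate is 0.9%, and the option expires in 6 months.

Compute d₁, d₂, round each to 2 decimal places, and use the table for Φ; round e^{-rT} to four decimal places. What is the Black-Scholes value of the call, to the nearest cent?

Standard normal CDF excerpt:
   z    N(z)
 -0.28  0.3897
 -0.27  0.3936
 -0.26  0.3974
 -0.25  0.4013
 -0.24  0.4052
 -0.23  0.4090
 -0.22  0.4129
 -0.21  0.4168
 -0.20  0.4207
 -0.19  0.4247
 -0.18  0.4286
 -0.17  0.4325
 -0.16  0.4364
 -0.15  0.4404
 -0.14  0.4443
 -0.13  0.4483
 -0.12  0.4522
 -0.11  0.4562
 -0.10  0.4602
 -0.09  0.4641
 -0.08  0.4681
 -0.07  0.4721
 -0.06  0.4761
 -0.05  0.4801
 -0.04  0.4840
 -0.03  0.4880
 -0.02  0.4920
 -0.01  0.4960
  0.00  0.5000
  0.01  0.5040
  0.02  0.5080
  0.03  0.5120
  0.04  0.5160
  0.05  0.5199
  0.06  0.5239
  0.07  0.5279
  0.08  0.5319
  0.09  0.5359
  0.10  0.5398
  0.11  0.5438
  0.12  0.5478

σ√T = 0.43 × 0.7071 = 0.3041
d₁ = [ln(361/371) + (0.009 + 0.43²/2)·0.5] / 0.3041 = [-0.0273 + 0.0507] / 0.3041 = 0.0770 → 0.08
d₂ = d₁ − σ√T = 0.0770 − 0.3041 = -0.2271 → -0.23
e^(−rT) = e^(−0.009·0.5) = 0.9955
N(d₁) = N(0.08) = 0.5319;  N(d₂) = N(-0.23) = 0.4090
C = 361·0.5319 − 371·0.9955·0.4090 = 192.0159 − 151.0562 = 40.9597

$40.96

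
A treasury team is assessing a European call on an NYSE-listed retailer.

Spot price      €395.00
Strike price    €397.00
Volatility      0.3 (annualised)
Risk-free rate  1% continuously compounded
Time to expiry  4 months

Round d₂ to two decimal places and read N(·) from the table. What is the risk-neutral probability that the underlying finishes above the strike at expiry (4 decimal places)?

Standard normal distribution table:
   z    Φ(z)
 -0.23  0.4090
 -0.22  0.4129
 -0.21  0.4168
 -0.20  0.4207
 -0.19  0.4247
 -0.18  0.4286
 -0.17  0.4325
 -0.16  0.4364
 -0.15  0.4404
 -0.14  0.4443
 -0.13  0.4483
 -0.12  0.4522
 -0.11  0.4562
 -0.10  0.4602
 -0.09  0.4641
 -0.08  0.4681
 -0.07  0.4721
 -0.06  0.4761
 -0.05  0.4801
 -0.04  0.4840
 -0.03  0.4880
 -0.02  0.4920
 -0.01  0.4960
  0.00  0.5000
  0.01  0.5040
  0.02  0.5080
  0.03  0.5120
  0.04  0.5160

σ√T = 0.3 × 0.5774 = 0.1732
d₁ = [ln(395/397) + (0.01 + ½·0.3²)·0.3333] / (σ√T) = (-0.0051 + 0.0183) / 0.1732 = 0.0767 ⇒ 0.08
d₂ = 0.0767 − 0.1732 = -0.0965 ⇒ -0.10
Risk-neutral Pr[S_T > K] = N(d₂) = N(-0.10) = 0.4602

0.4602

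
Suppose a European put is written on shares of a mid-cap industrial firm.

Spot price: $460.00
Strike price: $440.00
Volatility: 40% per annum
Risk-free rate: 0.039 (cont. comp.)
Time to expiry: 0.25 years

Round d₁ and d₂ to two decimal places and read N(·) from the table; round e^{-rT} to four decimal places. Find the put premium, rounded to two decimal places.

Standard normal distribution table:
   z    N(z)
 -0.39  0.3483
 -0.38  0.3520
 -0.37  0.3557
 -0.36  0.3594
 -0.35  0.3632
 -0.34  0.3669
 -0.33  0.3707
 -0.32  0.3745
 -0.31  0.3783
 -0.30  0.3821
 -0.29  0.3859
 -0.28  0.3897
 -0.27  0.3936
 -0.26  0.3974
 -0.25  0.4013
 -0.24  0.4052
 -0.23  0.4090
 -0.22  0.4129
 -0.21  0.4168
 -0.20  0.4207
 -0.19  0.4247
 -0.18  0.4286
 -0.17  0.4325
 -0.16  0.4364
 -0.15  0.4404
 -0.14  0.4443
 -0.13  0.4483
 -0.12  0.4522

σ√T = 0.4·√0.25 = 0.2000
ln(S/K) + (r + σ²/2)T = ln(460/440) + (0.039 + 0.4²/2)·0.25 = 0.0445 + 0.0298 = 0.0742
d₁ = 0.0742 / 0.2000 = 0.3710 ⇒ 0.37
d₂ = d₁ − σ√T = 0.3710 − 0.2000 = 0.1710 ⇒ 0.17
e^(−rT) = e^(−0.039·0.25) = 0.9903
P = 440·0.9903·N(-0.17) − 460·N(-0.37) = 440·0.9903·0.4325 − 460·0.3557 = 188.4541 − 163.6220 = 24.8321

$24.83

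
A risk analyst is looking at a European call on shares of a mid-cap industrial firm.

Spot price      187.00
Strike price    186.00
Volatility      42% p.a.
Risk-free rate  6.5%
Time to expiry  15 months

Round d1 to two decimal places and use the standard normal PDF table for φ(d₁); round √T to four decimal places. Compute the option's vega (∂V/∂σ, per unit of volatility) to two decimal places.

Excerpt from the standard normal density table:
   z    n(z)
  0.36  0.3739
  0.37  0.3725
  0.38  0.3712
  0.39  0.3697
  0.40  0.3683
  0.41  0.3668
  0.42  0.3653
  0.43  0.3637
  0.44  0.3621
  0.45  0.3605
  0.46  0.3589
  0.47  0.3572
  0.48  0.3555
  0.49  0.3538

76.37

σ√T = 0.42·√1.25 = 0.4696
ln(S/K) + (r + σ²/2)T = ln(187/186) + (0.065 + 0.42²/2)·1.25 = 0.0054 + 0.1915 = 0.1969
d₁ = 0.1969 / 0.4696 = 0.4192 which rounds to 0.42
√T = √1.25 = 1.1180
φ(d₁) = φ(0.42) = 0.3653
vega = S·φ(d₁)·√T = 187·0.3653·1.1180 = 76.3718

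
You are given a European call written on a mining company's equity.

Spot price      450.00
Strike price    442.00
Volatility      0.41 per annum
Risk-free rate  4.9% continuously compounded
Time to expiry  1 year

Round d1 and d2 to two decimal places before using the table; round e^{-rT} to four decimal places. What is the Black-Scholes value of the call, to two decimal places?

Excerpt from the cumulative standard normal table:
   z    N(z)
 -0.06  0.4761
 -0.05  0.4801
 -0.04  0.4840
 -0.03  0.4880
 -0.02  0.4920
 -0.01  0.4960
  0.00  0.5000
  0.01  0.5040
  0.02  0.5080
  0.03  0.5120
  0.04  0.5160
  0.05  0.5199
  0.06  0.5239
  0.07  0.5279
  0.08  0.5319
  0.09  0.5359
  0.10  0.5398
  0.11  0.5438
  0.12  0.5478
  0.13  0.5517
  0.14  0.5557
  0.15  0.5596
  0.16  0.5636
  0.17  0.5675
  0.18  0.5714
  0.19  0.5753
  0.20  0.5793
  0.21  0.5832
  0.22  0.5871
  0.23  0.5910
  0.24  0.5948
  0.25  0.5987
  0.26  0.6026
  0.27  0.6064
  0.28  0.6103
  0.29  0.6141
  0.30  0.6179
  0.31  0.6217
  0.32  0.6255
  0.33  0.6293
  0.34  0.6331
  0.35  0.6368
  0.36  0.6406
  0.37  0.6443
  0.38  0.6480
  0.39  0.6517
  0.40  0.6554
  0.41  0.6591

σ√T = 0.41·√1 = 0.4100
d₁ = [ln(450/442) + (0.049 + 0.41²/2)·1] / 0.4100 = [0.0179 + 0.1331] / 0.4100 = 0.3683 → 0.37
d₂ = d₁ − σ√T = 0.3683 − 0.4100 = -0.0417 → -0.04
exp(−rT) = exp(−0.049·1) = 0.9522
N(d₁) = N(0.37) = 0.6443;  N(d₂) = N(-0.04) = 0.4840
C = 450·0.6443 − 442·0.9522·0.4840 = 289.9350 − 203.7022 = 86.2328

86.23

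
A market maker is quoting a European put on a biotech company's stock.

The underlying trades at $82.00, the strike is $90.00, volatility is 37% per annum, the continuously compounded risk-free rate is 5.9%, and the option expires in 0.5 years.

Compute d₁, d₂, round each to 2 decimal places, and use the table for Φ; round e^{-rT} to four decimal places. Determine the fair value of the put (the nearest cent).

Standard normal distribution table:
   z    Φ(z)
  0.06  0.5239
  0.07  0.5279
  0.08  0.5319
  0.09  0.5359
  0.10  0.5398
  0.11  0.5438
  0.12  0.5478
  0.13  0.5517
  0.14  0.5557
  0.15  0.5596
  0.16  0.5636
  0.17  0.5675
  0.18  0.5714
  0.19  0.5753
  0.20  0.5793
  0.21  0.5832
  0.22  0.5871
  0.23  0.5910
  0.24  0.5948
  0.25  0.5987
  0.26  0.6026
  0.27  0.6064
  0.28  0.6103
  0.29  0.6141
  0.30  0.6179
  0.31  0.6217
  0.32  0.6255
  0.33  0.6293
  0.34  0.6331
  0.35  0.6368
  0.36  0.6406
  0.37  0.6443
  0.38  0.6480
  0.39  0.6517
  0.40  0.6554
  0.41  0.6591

$11.71

T = 0.5;  σ√T = 0.2616
d₁ = [ln(82/90) + (0.059 + ½·0.37²)·0.5] / (σ√T) = (-0.0931 + 0.0637) / 0.2616 = -0.1122 ⇒ -0.11
d₂ = -0.1122 − 0.2616 = -0.3739 ⇒ -0.37
exp(−rT) = exp(−0.059·0.5) = 0.9709
N(−d₂) = N(0.37) = 0.6443;  N(−d₁) = N(0.11) = 0.5438
P = 90·0.9709·0.6443 − 82·0.5438 = 56.2996 − 44.5916 = 11.7080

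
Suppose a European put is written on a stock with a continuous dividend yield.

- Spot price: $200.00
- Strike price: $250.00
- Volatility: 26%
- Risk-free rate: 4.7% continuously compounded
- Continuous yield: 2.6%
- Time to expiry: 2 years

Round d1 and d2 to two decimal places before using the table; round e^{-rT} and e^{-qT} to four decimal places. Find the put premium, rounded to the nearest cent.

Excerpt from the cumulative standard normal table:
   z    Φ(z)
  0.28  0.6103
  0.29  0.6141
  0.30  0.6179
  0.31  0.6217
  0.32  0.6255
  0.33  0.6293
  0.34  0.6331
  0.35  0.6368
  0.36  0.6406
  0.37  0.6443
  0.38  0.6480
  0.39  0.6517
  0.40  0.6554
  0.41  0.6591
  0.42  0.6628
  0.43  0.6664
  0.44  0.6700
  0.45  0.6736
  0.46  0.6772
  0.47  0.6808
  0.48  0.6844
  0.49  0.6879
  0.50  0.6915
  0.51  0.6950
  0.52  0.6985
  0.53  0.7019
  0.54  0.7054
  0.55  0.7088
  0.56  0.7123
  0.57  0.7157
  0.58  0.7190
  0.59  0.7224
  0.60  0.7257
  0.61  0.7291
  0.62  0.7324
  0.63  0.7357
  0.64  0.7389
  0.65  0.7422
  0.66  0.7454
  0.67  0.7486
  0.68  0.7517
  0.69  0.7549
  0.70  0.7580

T = 2;  σ√T = 0.3677
ln(S/K) + (r − q + σ²/2)T = ln(200/250) + (0.047 − 0.026 + 0.26²/2)·2 = -0.2231 + 0.1096 = -0.1135
d₁ = -0.1135 / 0.3677 = -0.3088 → -0.31
d₂ = d₁ − σ√T = -0.3088 − 0.3677 = -0.6765 → -0.68
e^(−qT) = e^(−0.026·2) = 0.9493;  e^(−rT) = e^(−0.047·2) = 0.9103
N(−d₂) = N(0.68) = 0.7517;  N(−d₁) = N(0.31) = 0.6217
P = 250·0.9103·0.7517 − 200·0.9493·0.6217 = 171.0681 − 118.0360 = 53.0322

$53.03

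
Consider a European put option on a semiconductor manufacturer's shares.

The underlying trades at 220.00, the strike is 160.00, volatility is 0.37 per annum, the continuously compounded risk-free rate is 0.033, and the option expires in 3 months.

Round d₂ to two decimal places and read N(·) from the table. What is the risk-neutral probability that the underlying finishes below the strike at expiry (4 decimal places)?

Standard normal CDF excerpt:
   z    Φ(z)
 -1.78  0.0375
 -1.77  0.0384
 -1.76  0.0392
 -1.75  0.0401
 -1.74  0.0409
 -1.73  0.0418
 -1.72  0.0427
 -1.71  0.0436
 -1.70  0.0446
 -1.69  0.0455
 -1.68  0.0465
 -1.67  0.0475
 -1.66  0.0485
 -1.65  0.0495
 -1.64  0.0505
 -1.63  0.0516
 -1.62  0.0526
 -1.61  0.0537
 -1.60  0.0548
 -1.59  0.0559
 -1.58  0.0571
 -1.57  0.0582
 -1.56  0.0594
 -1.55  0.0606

σ√T = 0.37 × 0.5000 = 0.1850
ln(S/K) + (r + σ²/2)T = ln(220/160) + (0.033 + 0.37²/2)·0.25 = 0.3185 + 0.0254 = 0.3438
d₁ = 0.3438 / 0.1850 = 1.8585 ≈ 1.86
d₂ = d₁ − σ√T = 1.8585 − 0.1850 = 1.6735 ≈ 1.67
Pr(exercise) under Q = N(−d₂) = N(-1.67) = 0.0475

0.0475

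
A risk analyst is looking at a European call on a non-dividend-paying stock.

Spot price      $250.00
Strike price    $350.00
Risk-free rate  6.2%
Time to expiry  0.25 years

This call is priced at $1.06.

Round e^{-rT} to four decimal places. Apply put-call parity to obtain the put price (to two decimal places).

$95.67

exp(−rT) = exp(−0.062·0.25) = 0.9846
Put-call parity: C − P = S − K·e^(−rT) = 250 − 350·0.9846 = 250 − 344.6100 = -94.6100
P = C − (C − P) = 1.06 − (-94.6100) = 95.6700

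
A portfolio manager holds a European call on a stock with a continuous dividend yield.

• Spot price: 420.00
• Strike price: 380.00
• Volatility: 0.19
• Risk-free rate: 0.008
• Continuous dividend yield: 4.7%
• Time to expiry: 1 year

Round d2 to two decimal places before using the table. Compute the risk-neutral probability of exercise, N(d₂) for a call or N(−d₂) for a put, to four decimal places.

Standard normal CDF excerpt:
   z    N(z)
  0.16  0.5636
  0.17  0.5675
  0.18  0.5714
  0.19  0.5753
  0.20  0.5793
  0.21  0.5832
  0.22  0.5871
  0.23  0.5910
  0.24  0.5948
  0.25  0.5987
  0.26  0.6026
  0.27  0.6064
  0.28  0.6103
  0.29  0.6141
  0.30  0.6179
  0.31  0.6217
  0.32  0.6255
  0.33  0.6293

T = 1;  σ√T = 0.1900
d₁ = [ln(420/380) + (0.008 − 0.047 + 0.19²/2)·1] / 0.1900 = [0.1001 − 0.0209] / 0.1900 = 0.4165 ≈ 0.42
d₂ = d₁ − σ√T = 0.4165 − 0.1900 = 0.2265 ≈ 0.23
Pr(exercise) under Q = N(d₂) = 0.5910

0.5910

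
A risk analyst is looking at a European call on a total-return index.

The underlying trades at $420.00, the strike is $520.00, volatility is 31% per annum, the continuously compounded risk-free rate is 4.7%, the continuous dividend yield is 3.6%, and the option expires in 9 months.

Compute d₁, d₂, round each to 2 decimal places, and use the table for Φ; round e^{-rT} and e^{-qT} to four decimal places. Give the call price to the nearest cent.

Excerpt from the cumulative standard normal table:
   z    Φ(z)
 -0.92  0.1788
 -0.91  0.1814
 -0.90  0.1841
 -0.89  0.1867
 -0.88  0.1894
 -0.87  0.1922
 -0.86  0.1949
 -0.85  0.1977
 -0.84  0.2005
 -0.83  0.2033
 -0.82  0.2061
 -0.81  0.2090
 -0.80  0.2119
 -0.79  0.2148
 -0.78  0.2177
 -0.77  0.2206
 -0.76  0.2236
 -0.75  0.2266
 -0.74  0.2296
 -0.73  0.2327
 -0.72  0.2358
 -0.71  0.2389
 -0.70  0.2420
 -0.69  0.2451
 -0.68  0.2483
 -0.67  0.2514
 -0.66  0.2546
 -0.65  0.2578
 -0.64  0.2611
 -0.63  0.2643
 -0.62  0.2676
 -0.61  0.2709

$15.63

σ√T = 0.31 × 0.8660 = 0.2685
d₁ = [ln(420/520) + (0.047 − 0.036 + ½·0.31²)·0.75] / (σ√T) = (-0.2136 + 0.0443) / 0.2685 = -0.6306 → -0.63
d₂ = -0.6306 − 0.2685 = -0.8990 → -0.90
exp(−qT) = exp(−0.036·0.75) = 0.9734;  exp(−rT) = exp(−0.047·0.75) = 0.9654
N(d₁) = N(-0.63) = 0.2643;  N(d₂) = N(-0.90) = 0.1841
C = 420·0.9734·0.2643 − 520·0.9654·0.1841 = 108.0532 − 92.4197 = 15.6336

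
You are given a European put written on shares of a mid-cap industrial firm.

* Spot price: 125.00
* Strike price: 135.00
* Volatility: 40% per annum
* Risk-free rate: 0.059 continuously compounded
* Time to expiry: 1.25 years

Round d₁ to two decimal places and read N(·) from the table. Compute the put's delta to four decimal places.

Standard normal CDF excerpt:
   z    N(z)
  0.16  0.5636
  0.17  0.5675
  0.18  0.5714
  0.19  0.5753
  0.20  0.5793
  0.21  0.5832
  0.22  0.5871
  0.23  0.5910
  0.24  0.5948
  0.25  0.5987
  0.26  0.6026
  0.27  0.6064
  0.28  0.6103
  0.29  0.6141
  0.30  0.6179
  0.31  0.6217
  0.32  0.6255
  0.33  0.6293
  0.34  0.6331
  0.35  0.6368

-0.4129

σ√T = 0.4 × 1.1180 = 0.4472
d₁ = [ln(125/135) + (0.059 + ½·0.4²)·1.25] / (σ√T) = (-0.0770 + 0.1738) / 0.4472 = 0.2164 → 0.22
N(d₁) = N(0.22) = 0.5871
Δ_put = N(d₁) − 1 = 0.5871 − 1 = -0.4129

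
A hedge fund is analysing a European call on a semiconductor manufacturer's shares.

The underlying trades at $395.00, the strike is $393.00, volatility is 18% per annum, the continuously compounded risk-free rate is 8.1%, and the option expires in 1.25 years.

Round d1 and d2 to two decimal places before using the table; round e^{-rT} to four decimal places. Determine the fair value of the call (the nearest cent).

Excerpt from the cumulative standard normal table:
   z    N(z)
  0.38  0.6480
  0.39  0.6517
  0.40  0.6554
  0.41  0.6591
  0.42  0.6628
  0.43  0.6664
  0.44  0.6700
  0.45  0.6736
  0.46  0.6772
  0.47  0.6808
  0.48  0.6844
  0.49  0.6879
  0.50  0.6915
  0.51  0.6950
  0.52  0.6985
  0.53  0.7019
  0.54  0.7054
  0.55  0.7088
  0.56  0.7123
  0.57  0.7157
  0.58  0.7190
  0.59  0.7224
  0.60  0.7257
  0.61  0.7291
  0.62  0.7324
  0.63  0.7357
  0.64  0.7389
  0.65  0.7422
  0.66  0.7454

$53.93

σ√T = 0.18·√1.25 = 0.2012
d₁ = [ln(395/393) + (0.081 + 0.18²/2)·1.25] / 0.2012 = [0.0051 + 0.1215] / 0.2012 = 0.6290 ≈ 0.63
d₂ = d₁ − σ√T = 0.6290 − 0.2012 = 0.4277 ≈ 0.43
e^(−rT) = e^(−0.081·1.25) = 0.9037
C = 395·N(0.63) − 393·0.9037·N(0.43) = 395·0.7357 − 393·0.9037·0.6664 = 290.6015 − 236.6747 = 53.9268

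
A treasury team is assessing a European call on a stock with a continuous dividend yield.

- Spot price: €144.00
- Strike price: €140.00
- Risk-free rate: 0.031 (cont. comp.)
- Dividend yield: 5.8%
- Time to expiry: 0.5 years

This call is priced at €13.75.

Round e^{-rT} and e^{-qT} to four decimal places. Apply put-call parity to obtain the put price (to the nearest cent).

€11.71

e^(−qT) = e^(−0.058·0.5) = 0.9714;  e^(−rT) = e^(−0.031·0.5) = 0.9846
Put-call parity: C − P = S·e^(−qT) − K·e^(−rT) = 144·0.9714 − 140·0.9846 = 139.8816 − 137.8440 = 2.0376
P = C − (C − P) = 13.75 − (2.0376) = 11.7124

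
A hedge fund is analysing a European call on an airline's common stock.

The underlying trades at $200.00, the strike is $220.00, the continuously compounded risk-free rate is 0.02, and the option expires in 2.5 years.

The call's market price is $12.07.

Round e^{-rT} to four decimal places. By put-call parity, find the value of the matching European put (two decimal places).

e^(−rT) = e^(−0.02·2.5) = 0.9512
Put-call parity: C − P = S − K·e^(−rT) = 200 − 220·0.9512 = 200 − 209.2640 = -9.2640
P = C − (C − P) = 12.07 − (-9.2640) = 21.3340

$21.33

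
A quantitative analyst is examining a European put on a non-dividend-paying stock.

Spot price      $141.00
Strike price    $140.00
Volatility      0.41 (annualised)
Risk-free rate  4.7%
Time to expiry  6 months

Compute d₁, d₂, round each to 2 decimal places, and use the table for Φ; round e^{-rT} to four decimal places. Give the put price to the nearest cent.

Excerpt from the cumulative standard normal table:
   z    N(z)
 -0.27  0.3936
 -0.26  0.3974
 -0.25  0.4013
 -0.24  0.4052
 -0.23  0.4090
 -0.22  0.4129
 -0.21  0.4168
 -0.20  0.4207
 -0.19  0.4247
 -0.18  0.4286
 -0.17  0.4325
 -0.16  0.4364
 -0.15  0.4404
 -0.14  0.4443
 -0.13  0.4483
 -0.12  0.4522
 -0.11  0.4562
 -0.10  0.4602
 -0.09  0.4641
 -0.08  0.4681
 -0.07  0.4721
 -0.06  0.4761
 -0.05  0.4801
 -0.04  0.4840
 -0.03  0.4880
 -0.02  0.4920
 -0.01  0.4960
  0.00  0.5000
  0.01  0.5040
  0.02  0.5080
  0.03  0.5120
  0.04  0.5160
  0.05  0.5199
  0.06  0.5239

$13.98

σ√T = 0.41·√0.5 = 0.2899
ln(S/K) + (r + σ²/2)T = ln(141/140) + (0.047 + 0.41²/2)·0.5 = 0.0071 + 0.0655 = 0.0726
d₁ = 0.0726 / 0.2899 = 0.2506 which rounds to 0.25
d₂ = d₁ − σ√T = 0.2506 − 0.2899 = -0.0393 which rounds to -0.04
e^(−rT) = e^(−0.047·0.5) = 0.9768
N(−d₂) = N(0.04) = 0.5160;  N(−d₁) = N(-0.25) = 0.4013
P = 140·0.9768·0.5160 − 141·0.4013 = 70.5640 − 56.5833 = 13.9807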